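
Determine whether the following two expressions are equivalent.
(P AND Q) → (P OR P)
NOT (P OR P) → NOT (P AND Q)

Yes, Contrapositive is always equivalent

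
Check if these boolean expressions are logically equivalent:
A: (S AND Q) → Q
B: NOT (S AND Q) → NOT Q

No, Inverse is not equivalent to original (counterexample: S=0, Q=1, P=0)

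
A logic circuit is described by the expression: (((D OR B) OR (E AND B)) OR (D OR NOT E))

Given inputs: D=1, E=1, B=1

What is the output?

Substituting: (((1 OR 1) OR (1 AND 1)) OR (1 OR NOT 1))
= 1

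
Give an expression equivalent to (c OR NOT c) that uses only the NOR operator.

((c NOR (c NOR c)) NOR (c NOR (c NOR c)))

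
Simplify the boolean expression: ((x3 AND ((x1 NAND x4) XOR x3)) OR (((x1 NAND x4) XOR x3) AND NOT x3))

By distribution ((E AND v) OR (E AND NOT v) = E):
= ((x1 NAND x4) XOR x3)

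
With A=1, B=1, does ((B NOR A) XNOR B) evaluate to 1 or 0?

Substituting: ((1 NOR 1) XNOR 1)
= 0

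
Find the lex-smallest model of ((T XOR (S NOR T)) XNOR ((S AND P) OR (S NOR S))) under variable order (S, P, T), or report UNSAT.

S=0, P=0, T=0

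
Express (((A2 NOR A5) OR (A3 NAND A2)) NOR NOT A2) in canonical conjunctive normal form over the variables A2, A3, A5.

(A2 OR A3 OR A5) AND (A2 OR A3 OR NOT A5) AND (A2 OR NOT A3 OR A5) AND (A2 OR NOT A3 OR NOT A5) AND (NOT A2 OR A3 OR A5) AND (NOT A2 OR A3 OR NOT A5)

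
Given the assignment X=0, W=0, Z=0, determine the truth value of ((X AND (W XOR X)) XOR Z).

Substituting: ((0 AND (0 XOR 0)) XOR 0)
= 0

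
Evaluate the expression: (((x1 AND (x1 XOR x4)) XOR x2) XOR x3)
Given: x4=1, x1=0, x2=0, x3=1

Substituting: (((0 AND (0 XOR 1)) XOR 0) XOR 1)
= 1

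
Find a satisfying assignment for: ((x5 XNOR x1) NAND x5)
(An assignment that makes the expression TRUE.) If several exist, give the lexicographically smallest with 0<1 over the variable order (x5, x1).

x5=0, x1=0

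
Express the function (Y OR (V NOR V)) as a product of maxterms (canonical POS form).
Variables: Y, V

ΠM(1) = (Y OR NOT V)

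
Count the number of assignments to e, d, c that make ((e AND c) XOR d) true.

Satisfying assignments: (0,1,0), (0,1,1), (1,0,1), (1,1,0)
Count: 4 out of 8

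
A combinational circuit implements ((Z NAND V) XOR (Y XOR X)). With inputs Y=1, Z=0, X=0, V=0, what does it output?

Substituting: ((0 NAND 0) XOR (1 XOR 0))
= 0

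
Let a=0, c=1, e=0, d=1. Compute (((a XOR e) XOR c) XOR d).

Substituting: (((0 XOR 0) XOR 1) XOR 1)
= 0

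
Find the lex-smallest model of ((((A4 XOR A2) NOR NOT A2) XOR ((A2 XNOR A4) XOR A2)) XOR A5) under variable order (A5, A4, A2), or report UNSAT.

A5=0, A4=0, A2=0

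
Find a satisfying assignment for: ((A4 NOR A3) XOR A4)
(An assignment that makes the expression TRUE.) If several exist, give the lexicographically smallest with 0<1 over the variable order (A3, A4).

A3=0, A4=0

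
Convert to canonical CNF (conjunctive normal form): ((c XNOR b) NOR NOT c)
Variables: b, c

(b OR c) AND (NOT b OR c) AND (NOT b OR NOT c)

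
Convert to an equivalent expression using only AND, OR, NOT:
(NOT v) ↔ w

((NOT v) AND w) OR (v AND NOT w)
(Biconditional = both true or both false)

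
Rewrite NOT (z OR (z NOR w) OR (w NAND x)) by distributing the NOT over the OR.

NOT z AND NOT (z NOR w) AND NOT (w NAND x)
De Morgan's: NOT(OR of terms) = AND of negations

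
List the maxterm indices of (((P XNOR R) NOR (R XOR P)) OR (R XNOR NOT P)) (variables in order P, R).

ΠM(0, 3) = (P OR R) AND (NOT P OR NOT R)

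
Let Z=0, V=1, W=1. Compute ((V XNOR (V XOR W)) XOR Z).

Substituting: ((1 XNOR (1 XOR 1)) XOR 0)
= 0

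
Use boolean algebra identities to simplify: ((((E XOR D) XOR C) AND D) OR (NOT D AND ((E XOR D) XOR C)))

By distribution ((E AND v) OR (E AND NOT v) = E):
= ((E XOR D) XOR C)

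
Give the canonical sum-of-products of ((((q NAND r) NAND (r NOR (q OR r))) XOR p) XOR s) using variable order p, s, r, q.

Σm(1, 2, 3, 4, 8, 13, 14, 15) = (NOT p AND NOT s AND NOT r AND q) OR (NOT p AND NOT s AND r AND NOT q) OR (NOT p AND NOT s AND r AND q) OR (NOT p AND s AND NOT r AND NOT q) OR (p AND NOT s AND NOT r AND NOT q) OR (p AND s AND NOT r AND q) OR (p AND s AND r AND NOT q) OR (p AND s AND r AND q)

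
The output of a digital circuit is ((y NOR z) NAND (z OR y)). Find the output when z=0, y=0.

Substituting: ((0 NOR 0) NAND (0 OR 0))
= 1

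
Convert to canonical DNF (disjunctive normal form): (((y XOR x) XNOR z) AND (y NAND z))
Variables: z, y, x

(NOT z AND NOT y AND NOT x) OR (NOT z AND y AND x) OR (z AND NOT y AND x)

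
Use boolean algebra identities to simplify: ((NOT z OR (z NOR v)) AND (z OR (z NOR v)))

By distribution ((E OR v) AND (E OR NOT v) = E):
= (z NOR v)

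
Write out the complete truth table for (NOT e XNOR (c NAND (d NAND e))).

e | d | c | Output
------------------
0 | 0 | 0 | 1
0 | 0 | 1 | 0
0 | 1 | 0 | 1
0 | 1 | 1 | 0
1 | 0 | 0 | 0
1 | 0 | 1 | 1
1 | 1 | 0 | 0
1 | 1 | 1 | 0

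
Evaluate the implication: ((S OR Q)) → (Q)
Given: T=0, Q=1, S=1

Antecedent ((S OR Q)) = 1; consequent (Q) = 1.
1 → 1 = 1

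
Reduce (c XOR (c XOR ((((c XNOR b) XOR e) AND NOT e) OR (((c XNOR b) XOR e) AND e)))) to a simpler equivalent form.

By XOR self-cancellation ((E XOR v) XOR v = E) then distribution ((E AND v) OR (E AND NOT v) = E):
= ((c XNOR b) XOR e)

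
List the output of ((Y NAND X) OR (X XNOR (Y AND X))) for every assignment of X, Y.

X | Y | Output
--------------
0 | 0 | 1
0 | 1 | 1
1 | 0 | 1
1 | 1 | 1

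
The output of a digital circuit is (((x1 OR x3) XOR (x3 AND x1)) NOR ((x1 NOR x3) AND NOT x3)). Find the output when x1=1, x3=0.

Substituting: (((1 OR 0) XOR (0 AND 1)) NOR ((1 NOR 0) AND NOT 0))
= 0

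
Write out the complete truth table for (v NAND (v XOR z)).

z | v | Output
--------------
0 | 0 | 1
0 | 1 | 0
1 | 0 | 1
1 | 1 | 1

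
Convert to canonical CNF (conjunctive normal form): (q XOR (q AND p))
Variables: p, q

(p OR q) AND (NOT p OR q) AND (NOT p OR NOT q)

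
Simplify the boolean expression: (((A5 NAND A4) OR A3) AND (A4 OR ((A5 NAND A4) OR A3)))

By absorption (E AND (E OR v) = E):
= ((A5 NAND A4) OR A3)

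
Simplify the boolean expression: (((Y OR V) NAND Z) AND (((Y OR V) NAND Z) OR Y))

By absorption (E AND (E OR v) = E):
= ((Y OR V) NAND Z)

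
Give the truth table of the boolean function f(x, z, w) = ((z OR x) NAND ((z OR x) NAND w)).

x | z | w | Output
------------------
0 | 0 | 0 | 1
0 | 0 | 1 | 1
0 | 1 | 0 | 0
0 | 1 | 1 | 1
1 | 0 | 0 | 0
1 | 0 | 1 | 1
1 | 1 | 0 | 0
1 | 1 | 1 | 1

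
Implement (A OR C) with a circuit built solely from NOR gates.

((A NOR C) NOR (A NOR C))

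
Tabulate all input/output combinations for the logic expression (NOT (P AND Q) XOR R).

Q | P | R | Output
------------------
0 | 0 | 0 | 1
0 | 0 | 1 | 0
0 | 1 | 0 | 1
0 | 1 | 1 | 0
1 | 0 | 0 | 1
1 | 0 | 1 | 0
1 | 1 | 0 | 0
1 | 1 | 1 | 1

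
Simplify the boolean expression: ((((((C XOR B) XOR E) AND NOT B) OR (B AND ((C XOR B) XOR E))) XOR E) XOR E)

By XOR self-cancellation ((E XOR v) XOR v = E) then distribution ((E AND v) OR (E AND NOT v) = E):
= ((C XOR B) XOR E)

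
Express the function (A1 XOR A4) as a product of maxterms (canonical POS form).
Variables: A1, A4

ΠM(0, 3) = (A1 OR A4) AND (NOT A1 OR NOT A4)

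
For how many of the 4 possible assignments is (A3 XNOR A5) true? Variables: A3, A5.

Satisfying assignments: (0,0), (1,1)
Count: 2 out of 4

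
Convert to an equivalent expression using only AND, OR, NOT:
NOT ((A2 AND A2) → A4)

(A2 AND A2) AND NOT A4
(Negated implication: NOT(A → B) = A AND NOT B)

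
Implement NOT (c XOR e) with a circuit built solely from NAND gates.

(((c NAND (c NAND e)) NAND (e NAND (c NAND e))) NAND ((c NAND (c NAND e)) NAND (e NAND (c NAND e))))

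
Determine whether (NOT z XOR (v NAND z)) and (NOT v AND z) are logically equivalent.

Yes, they are equivalent — the two output columns agree on all 4 assignments:
v | z | Expression 1 | Expression 2
-----------------------------------
0 | 0 | 0 | 0
0 | 1 | 1 | 1
1 | 0 | 0 | 0
1 | 1 | 0 | 0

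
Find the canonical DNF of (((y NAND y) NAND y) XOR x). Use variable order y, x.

(NOT y AND NOT x) OR (y AND NOT x)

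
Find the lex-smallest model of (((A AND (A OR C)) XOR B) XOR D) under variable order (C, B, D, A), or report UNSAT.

C=0, B=0, D=0, A=1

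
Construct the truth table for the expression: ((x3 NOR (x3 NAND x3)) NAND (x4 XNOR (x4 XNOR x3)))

x4 | x3 | Output
----------------
0 | 0 | 1
0 | 1 | 1
1 | 0 | 1
1 | 1 | 1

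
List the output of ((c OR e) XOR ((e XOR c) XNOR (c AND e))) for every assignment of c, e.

c | e | Output
--------------
0 | 0 | 1
0 | 1 | 1
1 | 0 | 1
1 | 1 | 1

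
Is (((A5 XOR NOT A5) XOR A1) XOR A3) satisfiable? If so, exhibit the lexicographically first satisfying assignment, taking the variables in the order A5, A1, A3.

A5=0, A1=0, A3=0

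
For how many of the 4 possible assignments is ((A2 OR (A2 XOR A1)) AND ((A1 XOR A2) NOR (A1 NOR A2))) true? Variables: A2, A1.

Satisfying assignments: (1,1)
Count: 1 out of 4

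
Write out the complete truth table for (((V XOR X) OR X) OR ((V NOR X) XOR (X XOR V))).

V | X | Output
--------------
0 | 0 | 1
0 | 1 | 1
1 | 0 | 1
1 | 1 | 1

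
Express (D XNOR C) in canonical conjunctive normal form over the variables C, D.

(C OR NOT D) AND (NOT C OR D)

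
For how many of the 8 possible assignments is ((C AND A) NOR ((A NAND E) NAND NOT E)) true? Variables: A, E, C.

Satisfying assignments: (0,0,0), (0,0,1), (1,0,0)
Count: 3 out of 8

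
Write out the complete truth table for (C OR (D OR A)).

D | A | C | Output
------------------
0 | 0 | 0 | 0
0 | 0 | 1 | 1
0 | 1 | 0 | 1
0 | 1 | 1 | 1
1 | 0 | 0 | 1
1 | 0 | 1 | 1
1 | 1 | 0 | 1
1 | 1 | 1 | 1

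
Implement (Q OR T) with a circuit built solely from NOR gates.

((Q NOR T) NOR (Q NOR T))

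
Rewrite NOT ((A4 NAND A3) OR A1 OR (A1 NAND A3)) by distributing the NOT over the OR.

NOT (A4 NAND A3) AND NOT A1 AND NOT (A1 NAND A3)
De Morgan's: NOT(OR of terms) = AND of negations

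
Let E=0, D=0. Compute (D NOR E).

Substituting: (0 NOR 0)
= 1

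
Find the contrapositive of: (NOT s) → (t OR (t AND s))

Contrapositive: NOT (t OR (t AND s)) → s
Note: A statement and its contrapositive are logically equivalent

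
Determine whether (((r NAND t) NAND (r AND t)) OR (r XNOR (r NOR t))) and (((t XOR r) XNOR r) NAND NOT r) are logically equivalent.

No. Counterexample: with t=0, r=0, Expression 1 = 1 but Expression 2 = 0.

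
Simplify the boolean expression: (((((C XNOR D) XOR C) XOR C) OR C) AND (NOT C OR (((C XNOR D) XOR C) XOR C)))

By distribution ((E OR v) AND (E OR NOT v) = E) then XOR self-cancellation ((E XOR v) XOR v = E):
= (C XNOR D)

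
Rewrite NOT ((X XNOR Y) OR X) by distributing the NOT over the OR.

NOT (X XNOR Y) AND NOT X
De Morgan's: NOT(OR of terms) = AND of negations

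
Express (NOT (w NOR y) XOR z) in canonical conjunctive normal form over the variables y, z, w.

(y OR z OR w) AND (y OR NOT z OR NOT w) AND (NOT y OR NOT z OR w) AND (NOT y OR NOT z OR NOT w)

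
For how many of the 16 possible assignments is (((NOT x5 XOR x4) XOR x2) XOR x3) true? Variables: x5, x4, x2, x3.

Satisfying assignments: (0,0,0,0), (0,0,1,1), (0,1,0,1), (0,1,1,0), (1,0,0,1), (1,0,1,0), (1,1,0,0), (1,1,1,1)
Count: 8 out of 16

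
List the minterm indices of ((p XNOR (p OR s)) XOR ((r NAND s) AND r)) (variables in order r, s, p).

Σm(0, 1, 3, 7) = (NOT r AND NOT s AND NOT p) OR (NOT r AND NOT s AND p) OR (NOT r AND s AND p) OR (r AND s AND p)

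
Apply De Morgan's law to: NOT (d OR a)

NOT d AND NOT a
De Morgan's: NOT(OR of terms) = AND of negations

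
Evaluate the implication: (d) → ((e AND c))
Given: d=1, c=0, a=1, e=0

Antecedent (d) = 1; consequent ((e AND c)) = 0.
1 → 0 = 0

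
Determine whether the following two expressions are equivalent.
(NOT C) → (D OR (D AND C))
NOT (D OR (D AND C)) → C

Yes, Contrapositive is always equivalent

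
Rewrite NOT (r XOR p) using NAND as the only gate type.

(((r NAND (r NAND p)) NAND (p NAND (r NAND p))) NAND ((r NAND (r NAND p)) NAND (p NAND (r NAND p))))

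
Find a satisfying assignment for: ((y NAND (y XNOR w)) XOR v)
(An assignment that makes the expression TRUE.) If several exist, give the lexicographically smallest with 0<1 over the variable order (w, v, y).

w=0, v=0, y=0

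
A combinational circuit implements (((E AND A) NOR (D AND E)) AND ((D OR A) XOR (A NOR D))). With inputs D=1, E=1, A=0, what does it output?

Substituting: (((1 AND 0) NOR (1 AND 1)) AND ((1 OR 0) XOR (0 NOR 1)))
= 0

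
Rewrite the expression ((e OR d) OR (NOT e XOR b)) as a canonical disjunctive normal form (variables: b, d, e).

(NOT b AND NOT d AND NOT e) OR (NOT b AND NOT d AND e) OR (NOT b AND d AND NOT e) OR (NOT b AND d AND e) OR (b AND NOT d AND e) OR (b AND d AND NOT e) OR (b AND d AND e)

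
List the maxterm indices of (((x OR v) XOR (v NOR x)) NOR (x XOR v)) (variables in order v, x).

ΠM(0, 1, 2, 3) = (v OR x) AND (v OR NOT x) AND (NOT v OR x) AND (NOT v OR NOT x)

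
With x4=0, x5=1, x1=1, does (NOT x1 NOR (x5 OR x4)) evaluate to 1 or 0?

Substituting: (NOT 1 NOR (1 OR 0))
= 0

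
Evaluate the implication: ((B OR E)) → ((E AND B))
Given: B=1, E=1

Antecedent ((B OR E)) = 1; consequent ((E AND B)) = 1.
1 → 1 = 1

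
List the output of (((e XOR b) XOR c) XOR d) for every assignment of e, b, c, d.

e | b | c | d | Output
----------------------
0 | 0 | 0 | 0 | 0
0 | 0 | 0 | 1 | 1
0 | 0 | 1 | 0 | 1
0 | 0 | 1 | 1 | 0
0 | 1 | 0 | 0 | 1
0 | 1 | 0 | 1 | 0
0 | 1 | 1 | 0 | 0
0 | 1 | 1 | 1 | 1
1 | 0 | 0 | 0 | 1
1 | 0 | 0 | 1 | 0
1 | 0 | 1 | 0 | 0
1 | 0 | 1 | 1 | 1
1 | 1 | 0 | 0 | 0
1 | 1 | 0 | 1 | 1
1 | 1 | 1 | 0 | 1
1 | 1 | 1 | 1 | 0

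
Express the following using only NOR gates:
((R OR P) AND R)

((((R NOR P) NOR (R NOR P)) NOR ((R NOR P) NOR (R NOR P))) NOR (R NOR R))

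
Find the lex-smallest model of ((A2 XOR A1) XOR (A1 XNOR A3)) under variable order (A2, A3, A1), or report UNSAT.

A2=0, A3=0, A1=0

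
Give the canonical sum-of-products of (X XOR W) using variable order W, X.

Σm(1, 2) = (NOT W AND X) OR (W AND NOT X)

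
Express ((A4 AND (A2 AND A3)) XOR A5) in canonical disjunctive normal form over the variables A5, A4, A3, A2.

(NOT A5 AND A4 AND A3 AND A2) OR (A5 AND NOT A4 AND NOT A3 AND NOT A2) OR (A5 AND NOT A4 AND NOT A3 AND A2) OR (A5 AND NOT A4 AND A3 AND NOT A2) OR (A5 AND NOT A4 AND A3 AND A2) OR (A5 AND A4 AND NOT A3 AND NOT A2) OR (A5 AND A4 AND NOT A3 AND A2) OR (A5 AND A4 AND A3 AND NOT A2)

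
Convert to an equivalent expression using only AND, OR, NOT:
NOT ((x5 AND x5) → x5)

(x5 AND x5) AND NOT x5
(Negated implication: NOT(A → B) = A AND NOT B)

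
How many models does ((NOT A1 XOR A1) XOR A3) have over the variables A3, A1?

Satisfying assignments: (0,0), (0,1)
Count: 2 out of 4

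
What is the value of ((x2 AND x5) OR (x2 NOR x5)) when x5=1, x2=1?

Substituting: ((1 AND 1) OR (1 NOR 1))
= 1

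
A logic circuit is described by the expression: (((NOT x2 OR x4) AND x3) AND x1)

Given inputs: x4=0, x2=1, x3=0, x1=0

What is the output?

Substituting: (((NOT 1 OR 0) AND 0) AND 0)
= 0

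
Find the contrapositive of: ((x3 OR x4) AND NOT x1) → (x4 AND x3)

Contrapositive: NOT (x4 AND x3) → NOT ((x3 OR x4) AND NOT x1)
Note: A statement and its contrapositive are logically equivalent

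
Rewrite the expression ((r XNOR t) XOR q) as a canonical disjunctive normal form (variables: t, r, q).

(NOT t AND NOT r AND NOT q) OR (NOT t AND r AND q) OR (t AND NOT r AND q) OR (t AND r AND NOT q)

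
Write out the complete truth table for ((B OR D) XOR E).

E | D | B | Output
------------------
0 | 0 | 0 | 0
0 | 0 | 1 | 1
0 | 1 | 0 | 1
0 | 1 | 1 | 1
1 | 0 | 0 | 1
1 | 0 | 1 | 0
1 | 1 | 0 | 0
1 | 1 | 1 | 0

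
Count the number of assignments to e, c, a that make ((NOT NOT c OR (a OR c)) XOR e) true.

Satisfying assignments: (0,0,1), (0,1,0), (0,1,1), (1,0,0)
Count: 4 out of 8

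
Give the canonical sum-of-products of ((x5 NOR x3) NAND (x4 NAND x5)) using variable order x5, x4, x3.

Σm(1, 3, 4, 5, 6, 7) = (NOT x5 AND NOT x4 AND x3) OR (NOT x5 AND x4 AND x3) OR (x5 AND NOT x4 AND NOT x3) OR (x5 AND NOT x4 AND x3) OR (x5 AND x4 AND NOT x3) OR (x5 AND x4 AND x3)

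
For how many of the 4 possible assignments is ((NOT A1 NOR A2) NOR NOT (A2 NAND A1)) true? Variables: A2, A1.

Satisfying assignments: (0,0), (1,0)
Count: 2 out of 4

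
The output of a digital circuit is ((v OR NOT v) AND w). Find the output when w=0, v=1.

Substituting: ((1 OR NOT 1) AND 0)
= 0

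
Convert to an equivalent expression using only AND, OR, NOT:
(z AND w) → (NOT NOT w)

NOT (z AND w) OR (NOT NOT w)
(Implication elimination: A → B = NOT A OR B)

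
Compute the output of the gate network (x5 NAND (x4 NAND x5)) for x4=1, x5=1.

Substituting: (1 NAND (1 NAND 1))
= 1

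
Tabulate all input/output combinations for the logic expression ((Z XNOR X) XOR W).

X | Z | W | Output
------------------
0 | 0 | 0 | 1
0 | 0 | 1 | 0
0 | 1 | 0 | 0
0 | 1 | 1 | 1
1 | 0 | 0 | 0
1 | 0 | 1 | 1
1 | 1 | 0 | 1
1 | 1 | 1 | 0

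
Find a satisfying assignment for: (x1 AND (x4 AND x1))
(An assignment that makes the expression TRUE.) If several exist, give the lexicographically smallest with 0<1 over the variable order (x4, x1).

x4=1, x1=1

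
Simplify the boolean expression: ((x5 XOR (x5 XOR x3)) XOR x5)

By XOR self-cancellation ((E XOR v) XOR v = E):
= (x5 XOR x3)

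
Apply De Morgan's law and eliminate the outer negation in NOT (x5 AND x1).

NOT x5 OR NOT x1
De Morgan's: NOT(AND of terms) = OR of negations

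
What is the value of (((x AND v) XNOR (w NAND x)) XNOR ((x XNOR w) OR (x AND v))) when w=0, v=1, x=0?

Substituting: (((0 AND 1) XNOR (0 NAND 0)) XNOR ((0 XNOR 0) OR (0 AND 1)))
= 0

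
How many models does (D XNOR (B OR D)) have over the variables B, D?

Satisfying assignments: (0,0), (0,1), (1,1)
Count: 3 out of 4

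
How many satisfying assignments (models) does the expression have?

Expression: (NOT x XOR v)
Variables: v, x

Satisfying assignments: (0,0), (1,1)
Count: 2 out of 4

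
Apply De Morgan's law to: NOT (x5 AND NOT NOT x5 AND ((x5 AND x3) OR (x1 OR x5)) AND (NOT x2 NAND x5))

NOT x5 OR NOT x5 OR NOT ((x5 AND x3) OR (x1 OR x5)) OR NOT (NOT x2 NAND x5)
De Morgan's: NOT(AND of terms) = OR of negations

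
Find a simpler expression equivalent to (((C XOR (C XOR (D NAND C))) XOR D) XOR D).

By XOR self-cancellation ((E XOR v) XOR v = E) then XOR self-cancellation ((E XOR v) XOR v = E):
= (D NAND C)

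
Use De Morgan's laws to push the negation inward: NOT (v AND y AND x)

NOT v OR NOT y OR NOT x
De Morgan's: NOT(AND of terms) = OR of negations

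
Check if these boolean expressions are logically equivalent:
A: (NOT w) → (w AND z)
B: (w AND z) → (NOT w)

No, Converse is not equivalent to original (counterexample: w=0, z=0)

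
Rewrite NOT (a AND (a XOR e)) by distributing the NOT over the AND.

NOT a OR NOT (a XOR e)
De Morgan's: NOT(AND of terms) = OR of negations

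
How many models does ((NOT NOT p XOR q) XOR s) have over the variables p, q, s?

Satisfying assignments: (0,0,1), (0,1,0), (1,0,0), (1,1,1)
Count: 4 out of 8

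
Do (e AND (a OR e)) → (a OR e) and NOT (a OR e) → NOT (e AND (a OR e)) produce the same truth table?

Yes, Contrapositive is always equivalent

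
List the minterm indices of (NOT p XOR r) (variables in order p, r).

Σm(0, 3) = (NOT p AND NOT r) OR (p AND r)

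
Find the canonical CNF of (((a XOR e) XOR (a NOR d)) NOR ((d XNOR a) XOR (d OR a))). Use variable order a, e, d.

(a OR e OR d) AND (a OR e OR NOT d) AND (a OR NOT e OR d) AND (a OR NOT e OR NOT d) AND (NOT a OR e OR d) AND (NOT a OR e OR NOT d) AND (NOT a OR NOT e OR d)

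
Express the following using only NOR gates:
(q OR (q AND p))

((q NOR ((q NOR q) NOR (p NOR p))) NOR (q NOR ((q NOR q) NOR (p NOR p))))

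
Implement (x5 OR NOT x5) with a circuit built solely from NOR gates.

((x5 NOR (x5 NOR x5)) NOR (x5 NOR (x5 NOR x5)))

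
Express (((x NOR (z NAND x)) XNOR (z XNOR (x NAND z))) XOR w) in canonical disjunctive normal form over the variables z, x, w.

(NOT z AND NOT x AND NOT w) OR (NOT z AND x AND NOT w) OR (z AND NOT x AND w) OR (z AND x AND NOT w)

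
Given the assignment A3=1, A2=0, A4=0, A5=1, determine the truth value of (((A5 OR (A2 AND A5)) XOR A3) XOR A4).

Substituting: (((1 OR (0 AND 1)) XOR 1) XOR 0)
= 0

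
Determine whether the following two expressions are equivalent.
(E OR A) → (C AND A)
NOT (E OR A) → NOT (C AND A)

No, Inverse is not equivalent to original (counterexample: C=0, E=0, A=1)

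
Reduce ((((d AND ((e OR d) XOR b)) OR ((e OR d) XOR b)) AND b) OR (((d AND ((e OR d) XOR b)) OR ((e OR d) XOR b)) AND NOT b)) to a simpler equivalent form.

By distribution ((E AND v) OR (E AND NOT v) = E) then absorption (E OR (E AND v) = E):
= ((e OR d) XOR b)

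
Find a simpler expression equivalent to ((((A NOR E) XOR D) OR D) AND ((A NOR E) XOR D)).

By absorption (E AND (E OR v) = E):
= ((A NOR E) XOR D)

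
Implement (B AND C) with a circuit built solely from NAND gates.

((B NAND C) NAND (B NAND C))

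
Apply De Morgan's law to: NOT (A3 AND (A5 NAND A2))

NOT A3 OR NOT (A5 NAND A2)
De Morgan's: NOT(AND of terms) = OR of negations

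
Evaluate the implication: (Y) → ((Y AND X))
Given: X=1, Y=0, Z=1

Antecedent (Y) = 0; consequent ((Y AND X)) = 0.
0 → 0 = 1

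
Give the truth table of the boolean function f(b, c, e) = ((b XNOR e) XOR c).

b | c | e | Output
------------------
0 | 0 | 0 | 1
0 | 0 | 1 | 0
0 | 1 | 0 | 0
0 | 1 | 1 | 1
1 | 0 | 0 | 0
1 | 0 | 1 | 1
1 | 1 | 0 | 1
1 | 1 | 1 | 0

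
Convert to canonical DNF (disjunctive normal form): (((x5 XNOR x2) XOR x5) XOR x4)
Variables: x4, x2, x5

(NOT x4 AND NOT x2 AND NOT x5) OR (NOT x4 AND NOT x2 AND x5) OR (x4 AND x2 AND NOT x5) OR (x4 AND x2 AND x5)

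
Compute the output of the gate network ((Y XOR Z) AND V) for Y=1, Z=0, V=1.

Substituting: ((1 XOR 0) AND 1)
= 1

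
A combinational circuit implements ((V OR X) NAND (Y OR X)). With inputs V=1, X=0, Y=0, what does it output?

Substituting: ((1 OR 0) NAND (0 OR 0))
= 1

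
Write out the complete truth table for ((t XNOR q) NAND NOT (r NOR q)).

t | q | r | Output
------------------
0 | 0 | 0 | 1
0 | 0 | 1 | 0
0 | 1 | 0 | 1
0 | 1 | 1 | 1
1 | 0 | 0 | 1
1 | 0 | 1 | 1
1 | 1 | 0 | 0
1 | 1 | 1 | 0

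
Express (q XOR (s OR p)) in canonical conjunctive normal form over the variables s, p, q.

(s OR p OR q) AND (s OR NOT p OR NOT q) AND (NOT s OR p OR NOT q) AND (NOT s OR NOT p OR NOT q)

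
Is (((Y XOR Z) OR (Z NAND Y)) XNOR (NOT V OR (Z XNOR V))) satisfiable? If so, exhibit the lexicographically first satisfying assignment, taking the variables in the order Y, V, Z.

Y=0, V=0, Z=0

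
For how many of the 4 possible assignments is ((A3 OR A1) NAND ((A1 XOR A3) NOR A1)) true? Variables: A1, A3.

Satisfying assignments: (0,0), (0,1), (1,0), (1,1)
Count: 4 out of 4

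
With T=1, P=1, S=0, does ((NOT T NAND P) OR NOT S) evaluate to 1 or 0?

Substituting: ((NOT 1 NAND 1) OR NOT 0)
= 1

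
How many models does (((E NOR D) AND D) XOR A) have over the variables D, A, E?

Satisfying assignments: (0,1,0), (0,1,1), (1,1,0), (1,1,1)
Count: 4 out of 8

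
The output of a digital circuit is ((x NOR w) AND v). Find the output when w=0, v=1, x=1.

Substituting: ((1 NOR 0) AND 1)
= 0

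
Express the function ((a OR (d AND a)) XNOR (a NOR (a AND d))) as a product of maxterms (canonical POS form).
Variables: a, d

ΠM(0, 1, 2, 3) = (a OR d) AND (a OR NOT d) AND (NOT a OR d) AND (NOT a OR NOT d)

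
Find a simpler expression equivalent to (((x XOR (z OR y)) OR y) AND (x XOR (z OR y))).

By absorption (E AND (E OR v) = E):
= (x XOR (z OR y))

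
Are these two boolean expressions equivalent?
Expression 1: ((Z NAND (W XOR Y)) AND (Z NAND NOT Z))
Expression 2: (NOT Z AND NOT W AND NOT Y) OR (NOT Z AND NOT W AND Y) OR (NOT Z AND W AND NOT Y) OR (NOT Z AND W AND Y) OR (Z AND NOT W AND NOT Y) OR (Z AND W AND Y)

Yes, they are equivalent — the two output columns agree on all 8 assignments:
Z | W | Y | Expression 1 | Expression 2
---------------------------------------
0 | 0 | 0 | 1 | 1
0 | 0 | 1 | 1 | 1
0 | 1 | 0 | 1 | 1
0 | 1 | 1 | 1 | 1
1 | 0 | 0 | 1 | 1
1 | 0 | 1 | 0 | 0
1 | 1 | 0 | 0 | 0
1 | 1 | 1 | 1 | 1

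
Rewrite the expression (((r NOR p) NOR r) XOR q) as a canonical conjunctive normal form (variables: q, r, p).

(q OR r OR p) AND (q OR NOT r OR p) AND (q OR NOT r OR NOT p) AND (NOT q OR r OR NOT p)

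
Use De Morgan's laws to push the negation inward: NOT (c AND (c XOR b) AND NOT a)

NOT c OR NOT (c XOR b) OR a
De Morgan's: NOT(AND of terms) = OR of negations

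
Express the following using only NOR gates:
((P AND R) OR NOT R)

((((P NOR P) NOR (R NOR R)) NOR (R NOR R)) NOR (((P NOR P) NOR (R NOR R)) NOR (R NOR R)))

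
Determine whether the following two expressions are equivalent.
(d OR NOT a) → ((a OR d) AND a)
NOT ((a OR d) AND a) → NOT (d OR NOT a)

Yes, Contrapositive is always equivalent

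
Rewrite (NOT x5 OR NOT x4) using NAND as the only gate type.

(((x5 NAND x5) NAND (x5 NAND x5)) NAND ((x4 NAND x4) NAND (x4 NAND x4)))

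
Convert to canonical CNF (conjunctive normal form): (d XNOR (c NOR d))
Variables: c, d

(c OR d) AND (c OR NOT d) AND (NOT c OR NOT d)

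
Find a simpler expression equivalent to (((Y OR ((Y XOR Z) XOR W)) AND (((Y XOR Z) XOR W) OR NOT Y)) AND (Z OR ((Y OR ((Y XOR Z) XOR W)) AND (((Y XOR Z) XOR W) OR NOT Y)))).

By absorption (E AND (E OR v) = E) then distribution ((E OR v) AND (E OR NOT v) = E):
= ((Y XOR Z) XOR W)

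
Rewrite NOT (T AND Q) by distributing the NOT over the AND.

NOT T OR NOT Q
De Morgan's: NOT(AND of terms) = OR of negations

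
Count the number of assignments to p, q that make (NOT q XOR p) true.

Satisfying assignments: (0,0), (1,1)
Count: 2 out of 4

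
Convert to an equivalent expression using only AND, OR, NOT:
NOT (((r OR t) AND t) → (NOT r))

((r OR t) AND t) AND r
(Negated implication: NOT(A → B) = A AND NOT B)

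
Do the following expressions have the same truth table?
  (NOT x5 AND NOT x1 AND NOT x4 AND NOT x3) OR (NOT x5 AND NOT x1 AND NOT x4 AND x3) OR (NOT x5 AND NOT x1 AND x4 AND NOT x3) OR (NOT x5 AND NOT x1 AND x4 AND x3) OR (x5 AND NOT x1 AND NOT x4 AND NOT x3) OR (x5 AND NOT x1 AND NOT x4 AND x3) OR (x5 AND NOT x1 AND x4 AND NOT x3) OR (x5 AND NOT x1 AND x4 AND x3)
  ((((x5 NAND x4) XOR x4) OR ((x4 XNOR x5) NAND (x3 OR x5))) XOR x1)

Yes, they are equivalent — the two output columns agree on all 16 assignments:
x5 | x1 | x4 | x3 | Expression 1 | Expression 2
-----------------------------------------------
0 | 0 | 0 | 0 | 1 | 1
0 | 0 | 0 | 1 | 1 | 1
0 | 0 | 1 | 0 | 1 | 1
0 | 0 | 1 | 1 | 1 | 1
0 | 1 | 0 | 0 | 0 | 0
0 | 1 | 0 | 1 | 0 | 0
0 | 1 | 1 | 0 | 0 | 0
0 | 1 | 1 | 1 | 0 | 0
1 | 0 | 0 | 0 | 1 | 1
1 | 0 | 0 | 1 | 1 | 1
1 | 0 | 1 | 0 | 1 | 1
1 | 0 | 1 | 1 | 1 | 1
1 | 1 | 0 | 0 | 0 | 0
1 | 1 | 0 | 1 | 0 | 0
1 | 1 | 1 | 0 | 0 | 0
1 | 1 | 1 | 1 | 0 | 0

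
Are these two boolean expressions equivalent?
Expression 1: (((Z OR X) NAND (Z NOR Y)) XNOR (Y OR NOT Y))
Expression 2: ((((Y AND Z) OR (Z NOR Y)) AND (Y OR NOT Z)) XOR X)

No. Counterexample: with Y=0, Z=1, X=0, Expression 1 = 1 but Expression 2 = 0.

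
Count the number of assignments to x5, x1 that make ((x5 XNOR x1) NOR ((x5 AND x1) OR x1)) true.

Satisfying assignments: (1,0)
Count: 1 out of 4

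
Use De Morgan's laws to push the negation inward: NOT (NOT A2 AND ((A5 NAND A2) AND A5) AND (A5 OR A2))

A2 OR NOT ((A5 NAND A2) AND A5) OR NOT (A5 OR A2)
De Morgan's: NOT(AND of terms) = OR of negations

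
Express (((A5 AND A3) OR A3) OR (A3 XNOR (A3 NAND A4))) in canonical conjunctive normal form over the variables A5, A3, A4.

(A5 OR A3 OR A4) AND (A5 OR A3 OR NOT A4) AND (NOT A5 OR A3 OR A4) AND (NOT A5 OR A3 OR NOT A4)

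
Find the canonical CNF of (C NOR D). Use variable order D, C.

(D OR NOT C) AND (NOT D OR C) AND (NOT D OR NOT C)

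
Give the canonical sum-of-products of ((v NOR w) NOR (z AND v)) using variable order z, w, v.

Σm(1, 2, 3, 6) = (NOT z AND NOT w AND v) OR (NOT z AND w AND NOT v) OR (NOT z AND w AND v) OR (z AND w AND NOT v)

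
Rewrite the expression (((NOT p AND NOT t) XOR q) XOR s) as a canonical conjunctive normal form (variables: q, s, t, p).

(q OR s OR t OR NOT p) AND (q OR s OR NOT t OR p) AND (q OR s OR NOT t OR NOT p) AND (q OR NOT s OR t OR p) AND (NOT q OR s OR t OR p) AND (NOT q OR NOT s OR t OR NOT p) AND (NOT q OR NOT s OR NOT t OR p) AND (NOT q OR NOT s OR NOT t OR NOT p)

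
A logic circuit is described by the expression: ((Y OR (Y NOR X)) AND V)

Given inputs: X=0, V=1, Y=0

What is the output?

Substituting: ((0 OR (0 NOR 0)) AND 1)
= 1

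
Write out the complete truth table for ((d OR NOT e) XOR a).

a | e | d | Output
------------------
0 | 0 | 0 | 1
0 | 0 | 1 | 1
0 | 1 | 0 | 0
0 | 1 | 1 | 1
1 | 0 | 0 | 0
1 | 0 | 1 | 0
1 | 1 | 0 | 1
1 | 1 | 1 | 0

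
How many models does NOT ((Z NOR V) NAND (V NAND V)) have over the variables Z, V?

Satisfying assignments: (0,0)
Count: 1 out of 4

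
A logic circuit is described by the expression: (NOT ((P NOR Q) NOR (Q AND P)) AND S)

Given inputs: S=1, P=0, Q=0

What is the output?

Substituting: (NOT ((0 NOR 0) NOR (0 AND 0)) AND 1)
= 1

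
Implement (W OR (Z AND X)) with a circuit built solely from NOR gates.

((W NOR ((Z NOR Z) NOR (X NOR X))) NOR (W NOR ((Z NOR Z) NOR (X NOR X))))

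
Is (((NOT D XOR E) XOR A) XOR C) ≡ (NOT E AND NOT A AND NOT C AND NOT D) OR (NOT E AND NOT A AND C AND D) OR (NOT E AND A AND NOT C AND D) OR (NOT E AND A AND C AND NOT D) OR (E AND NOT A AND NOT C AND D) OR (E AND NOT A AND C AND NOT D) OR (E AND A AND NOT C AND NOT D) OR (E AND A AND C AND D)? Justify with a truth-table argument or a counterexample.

Yes, they are equivalent — the two output columns agree on all 16 assignments:
E | A | C | D | Expression 1 | Expression 2
-------------------------------------------
0 | 0 | 0 | 0 | 1 | 1
0 | 0 | 0 | 1 | 0 | 0
0 | 0 | 1 | 0 | 0 | 0
0 | 0 | 1 | 1 | 1 | 1
0 | 1 | 0 | 0 | 0 | 0
0 | 1 | 0 | 1 | 1 | 1
0 | 1 | 1 | 0 | 1 | 1
0 | 1 | 1 | 1 | 0 | 0
1 | 0 | 0 | 0 | 0 | 0
1 | 0 | 0 | 1 | 1 | 1
1 | 0 | 1 | 0 | 1 | 1
1 | 0 | 1 | 1 | 0 | 0
1 | 1 | 0 | 0 | 1 | 1
1 | 1 | 0 | 1 | 0 | 0
1 | 1 | 1 | 0 | 0 | 0
1 | 1 | 1 | 1 | 1 | 1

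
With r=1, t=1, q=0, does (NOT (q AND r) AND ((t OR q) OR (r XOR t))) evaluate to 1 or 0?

Substituting: (NOT (0 AND 1) AND ((1 OR 0) OR (1 XOR 1)))
= 1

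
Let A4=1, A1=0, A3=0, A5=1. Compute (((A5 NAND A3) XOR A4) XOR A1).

Substituting: (((1 NAND 0) XOR 1) XOR 0)
= 0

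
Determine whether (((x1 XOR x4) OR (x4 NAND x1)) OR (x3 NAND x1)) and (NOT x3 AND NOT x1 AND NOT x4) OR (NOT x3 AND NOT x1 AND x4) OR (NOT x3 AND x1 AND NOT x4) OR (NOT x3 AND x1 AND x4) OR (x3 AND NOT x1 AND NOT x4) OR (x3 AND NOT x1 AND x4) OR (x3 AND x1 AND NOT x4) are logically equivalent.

Yes, they are equivalent — the two output columns agree on all 8 assignments:
x3 | x1 | x4 | Expression 1 | Expression 2
------------------------------------------
0 | 0 | 0 | 1 | 1
0 | 0 | 1 | 1 | 1
0 | 1 | 0 | 1 | 1
0 | 1 | 1 | 1 | 1
1 | 0 | 0 | 1 | 1
1 | 0 | 1 | 1 | 1
1 | 1 | 0 | 1 | 1
1 | 1 | 1 | 0 | 0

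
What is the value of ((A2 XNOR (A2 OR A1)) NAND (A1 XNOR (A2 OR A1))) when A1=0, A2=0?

Substituting: ((0 XNOR (0 OR 0)) NAND (0 XNOR (0 OR 0)))
= 0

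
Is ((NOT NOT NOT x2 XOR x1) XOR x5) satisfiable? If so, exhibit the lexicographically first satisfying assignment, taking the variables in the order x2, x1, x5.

x2=0, x1=0, x5=0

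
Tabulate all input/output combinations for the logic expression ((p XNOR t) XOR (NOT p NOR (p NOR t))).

t | p | Output
--------------
0 | 0 | 1
0 | 1 | 1
1 | 0 | 0
1 | 1 | 0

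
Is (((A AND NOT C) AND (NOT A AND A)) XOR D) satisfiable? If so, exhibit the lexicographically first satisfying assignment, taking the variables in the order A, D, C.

A=0, D=1, C=0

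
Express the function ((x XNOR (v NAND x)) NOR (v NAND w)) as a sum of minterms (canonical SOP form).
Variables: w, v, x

Σm(6, 7) = (w AND v AND NOT x) OR (w AND v AND x)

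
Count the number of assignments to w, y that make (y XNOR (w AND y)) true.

Satisfying assignments: (0,0), (1,0), (1,1)
Count: 3 out of 4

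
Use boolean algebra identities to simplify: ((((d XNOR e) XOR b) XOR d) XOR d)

By XOR self-cancellation ((E XOR v) XOR v = E):
= ((d XNOR e) XOR b)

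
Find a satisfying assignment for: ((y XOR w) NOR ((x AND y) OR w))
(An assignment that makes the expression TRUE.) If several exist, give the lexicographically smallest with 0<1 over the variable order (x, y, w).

x=0, y=0, w=0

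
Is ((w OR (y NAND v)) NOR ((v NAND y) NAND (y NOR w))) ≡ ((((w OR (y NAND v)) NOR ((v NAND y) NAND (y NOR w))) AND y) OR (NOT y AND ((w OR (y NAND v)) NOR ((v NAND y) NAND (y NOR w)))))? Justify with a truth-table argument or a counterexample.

Yes, they are equivalent — the two output columns agree on all 8 assignments:
v | y | w | Expression 1 | Expression 2
---------------------------------------
0 | 0 | 0 | 0 | 0
0 | 0 | 1 | 0 | 0
0 | 1 | 0 | 0 | 0
0 | 1 | 1 | 0 | 0
1 | 0 | 0 | 0 | 0
1 | 0 | 1 | 0 | 0
1 | 1 | 0 | 0 | 0
1 | 1 | 1 | 0 | 0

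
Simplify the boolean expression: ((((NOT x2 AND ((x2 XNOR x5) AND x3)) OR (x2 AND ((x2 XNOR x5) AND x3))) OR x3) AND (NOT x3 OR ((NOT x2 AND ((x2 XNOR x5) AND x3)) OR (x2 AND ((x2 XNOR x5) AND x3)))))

By distribution ((E OR v) AND (E OR NOT v) = E) then distribution ((E AND v) OR (E AND NOT v) = E):
= ((x2 XNOR x5) AND x3)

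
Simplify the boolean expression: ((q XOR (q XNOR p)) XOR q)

By XOR self-cancellation ((E XOR v) XOR v = E):
= (q XNOR p)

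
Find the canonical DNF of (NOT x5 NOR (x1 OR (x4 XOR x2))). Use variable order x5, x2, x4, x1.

(x5 AND NOT x2 AND NOT x4 AND NOT x1) OR (x5 AND x2 AND x4 AND NOT x1)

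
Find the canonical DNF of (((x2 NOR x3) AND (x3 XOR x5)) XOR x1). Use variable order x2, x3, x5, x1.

(NOT x2 AND NOT x3 AND NOT x5 AND x1) OR (NOT x2 AND NOT x3 AND x5 AND NOT x1) OR (NOT x2 AND x3 AND NOT x5 AND x1) OR (NOT x2 AND x3 AND x5 AND x1) OR (x2 AND NOT x3 AND NOT x5 AND x1) OR (x2 AND NOT x3 AND x5 AND x1) OR (x2 AND x3 AND NOT x5 AND x1) OR (x2 AND x3 AND x5 AND x1)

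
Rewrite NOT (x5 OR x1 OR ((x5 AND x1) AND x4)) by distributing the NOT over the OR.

NOT x5 AND NOT x1 AND NOT ((x5 AND x1) AND x4)
De Morgan's: NOT(OR of terms) = AND of negations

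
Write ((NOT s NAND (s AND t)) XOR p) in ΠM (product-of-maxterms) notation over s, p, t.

ΠM(2, 3, 6, 7) = (s OR NOT p OR t) AND (s OR NOT p OR NOT t) AND (NOT s OR NOT p OR t) AND (NOT s OR NOT p OR NOT t)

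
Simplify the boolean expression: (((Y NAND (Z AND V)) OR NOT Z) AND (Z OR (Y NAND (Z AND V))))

By distribution ((E OR v) AND (E OR NOT v) = E):
= (Y NAND (Z AND V))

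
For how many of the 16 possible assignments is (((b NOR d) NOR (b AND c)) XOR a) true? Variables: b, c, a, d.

Satisfying assignments: (0,0,0,1), (0,0,1,0), (0,1,0,1), (0,1,1,0), (1,0,0,0), (1,0,0,1), (1,1,1,0), (1,1,1,1)
Count: 8 out of 16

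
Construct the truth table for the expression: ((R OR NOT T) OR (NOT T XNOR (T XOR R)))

T | R | Output
--------------
0 | 0 | 1
0 | 1 | 1
1 | 0 | 0
1 | 1 | 1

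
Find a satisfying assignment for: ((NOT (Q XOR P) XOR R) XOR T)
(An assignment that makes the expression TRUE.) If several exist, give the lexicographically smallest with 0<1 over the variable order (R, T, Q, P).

R=0, T=0, Q=0, P=0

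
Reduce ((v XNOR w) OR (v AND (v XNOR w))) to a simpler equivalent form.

By absorption (E OR (E AND v) = E):
= (v XNOR w)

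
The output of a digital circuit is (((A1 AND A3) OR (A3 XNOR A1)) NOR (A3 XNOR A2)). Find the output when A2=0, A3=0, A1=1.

Substituting: (((1 AND 0) OR (0 XNOR 1)) NOR (0 XNOR 0))
= 0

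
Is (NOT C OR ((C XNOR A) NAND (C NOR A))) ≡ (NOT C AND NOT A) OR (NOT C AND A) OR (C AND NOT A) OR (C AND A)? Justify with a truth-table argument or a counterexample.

Yes, they are equivalent — the two output columns agree on all 4 assignments:
C | A | Expression 1 | Expression 2
-----------------------------------
0 | 0 | 1 | 1
0 | 1 | 1 | 1
1 | 0 | 1 | 1
1 | 1 | 1 | 1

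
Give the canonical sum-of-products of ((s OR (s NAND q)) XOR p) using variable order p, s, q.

Σm(0, 1, 2, 3) = (NOT p AND NOT s AND NOT q) OR (NOT p AND NOT s AND q) OR (NOT p AND s AND NOT q) OR (NOT p AND s AND q)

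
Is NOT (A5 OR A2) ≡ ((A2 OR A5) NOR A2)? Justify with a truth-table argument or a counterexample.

Yes, they are equivalent — the two output columns agree on all 4 assignments:
A2 | A5 | Expression 1 | Expression 2
-------------------------------------
0 | 0 | 1 | 1
0 | 1 | 0 | 0
1 | 0 | 0 | 0
1 | 1 | 0 | 0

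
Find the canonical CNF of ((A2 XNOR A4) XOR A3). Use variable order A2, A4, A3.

(A2 OR A4 OR NOT A3) AND (A2 OR NOT A4 OR A3) AND (NOT A2 OR A4 OR A3) AND (NOT A2 OR NOT A4 OR NOT A3)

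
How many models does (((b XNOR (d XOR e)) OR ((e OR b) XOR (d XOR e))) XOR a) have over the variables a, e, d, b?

Satisfying assignments: (0,0,0,0), (0,0,0,1), (0,0,1,0), (0,0,1,1), (0,1,0,1), (0,1,1,0), (0,1,1,1), (1,1,0,0)
Count: 8 out of 16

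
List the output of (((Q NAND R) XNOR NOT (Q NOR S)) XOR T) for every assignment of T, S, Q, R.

T | S | Q | R | Output
----------------------
0 | 0 | 0 | 0 | 0
0 | 0 | 0 | 1 | 0
0 | 0 | 1 | 0 | 1
0 | 0 | 1 | 1 | 0
0 | 1 | 0 | 0 | 1
0 | 1 | 0 | 1 | 1
0 | 1 | 1 | 0 | 1
0 | 1 | 1 | 1 | 0
1 | 0 | 0 | 0 | 1
1 | 0 | 0 | 1 | 1
1 | 0 | 1 | 0 | 0
1 | 0 | 1 | 1 | 1
1 | 1 | 0 | 0 | 0
1 | 1 | 0 | 1 | 0
1 | 1 | 1 | 0 | 0
1 | 1 | 1 | 1 | 1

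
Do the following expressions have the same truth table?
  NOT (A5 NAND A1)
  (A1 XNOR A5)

No. Counterexample: with A1=0, A5=0, Expression 1 = 0 but Expression 2 = 1.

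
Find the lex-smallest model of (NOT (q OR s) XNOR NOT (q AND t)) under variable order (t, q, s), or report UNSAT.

t=0, q=0, s=0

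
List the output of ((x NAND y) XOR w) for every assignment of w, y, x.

w | y | x | Output
------------------
0 | 0 | 0 | 1
0 | 0 | 1 | 1
0 | 1 | 0 | 1
0 | 1 | 1 | 0
1 | 0 | 0 | 0
1 | 0 | 1 | 0
1 | 1 | 0 | 0
1 | 1 | 1 | 1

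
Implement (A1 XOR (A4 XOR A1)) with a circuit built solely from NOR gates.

((((A1 NOR ((((A4 NOR A1) NOR (A4 NOR A1)) NOR ((A4 NOR A1) NOR (A4 NOR A1))) NOR ((((A4 NOR A4) NOR (A1 NOR A1)) NOR ((A4 NOR A4) NOR (A1 NOR A1))) NOR (((A4 NOR A4) NOR (A1 NOR A1)) NOR ((A4 NOR A4) NOR (A1 NOR A1)))))) NOR (A1 NOR ((((A4 NOR A1) NOR (A4 NOR A1)) NOR ((A4 NOR A1) NOR (A4 NOR A1))) NOR ((((A4 NOR A4) NOR (A1 NOR A1)) NOR ((A4 NOR A4) NOR (A1 NOR A1))) NOR (((A4 NOR A4) NOR (A1 NOR A1)) NOR ((A4 NOR A4) NOR (A1 NOR A1))))))) NOR ((A1 NOR ((((A4 NOR A1) NOR (A4 NOR A1)) NOR ((A4 NOR A1) NOR (A4 NOR A1))) NOR ((((A4 NOR A4) NOR (A1 NOR A1)) NOR ((A4 NOR A4) NOR (A1 NOR A1))) NOR (((A4 NOR A4) NOR (A1 NOR A1)) NOR ((A4 NOR A4) NOR (A1 NOR A1)))))) NOR (A1 NOR ((((A4 NOR A1) NOR (A4 NOR A1)) NOR ((A4 NOR A1) NOR (A4 NOR A1))) NOR ((((A4 NOR A4) NOR (A1 NOR A1)) NOR ((A4 NOR A4) NOR (A1 NOR A1))) NOR (((A4 NOR A4) NOR (A1 NOR A1)) NOR ((A4 NOR A4) NOR (A1 NOR A1)))))))) NOR ((((A1 NOR A1) NOR (((((A4 NOR A1) NOR (A4 NOR A1)) NOR ((A4 NOR A1) NOR (A4 NOR A1))) NOR ((((A4 NOR A4) NOR (A1 NOR A1)) NOR ((A4 NOR A4) NOR (A1 NOR A1))) NOR (((A4 NOR A4) NOR (A1 NOR A1)) NOR ((A4 NOR A4) NOR (A1 NOR A1))))) NOR ((((A4 NOR A1) NOR (A4 NOR A1)) NOR ((A4 NOR A1) NOR (A4 NOR A1))) NOR ((((A4 NOR A4) NOR (A1 NOR A1)) NOR ((A4 NOR A4) NOR (A1 NOR A1))) NOR (((A4 NOR A4) NOR (A1 NOR A1)) NOR ((A4 NOR A4) NOR (A1 NOR A1))))))) NOR ((A1 NOR A1) NOR (((((A4 NOR A1) NOR (A4 NOR A1)) NOR ((A4 NOR A1) NOR (A4 NOR A1))) NOR ((((A4 NOR A4) NOR (A1 NOR A1)) NOR ((A4 NOR A4) NOR (A1 NOR A1))) NOR (((A4 NOR A4) NOR (A1 NOR A1)) NOR ((A4 NOR A4) NOR (A1 NOR A1))))) NOR ((((A4 NOR A1) NOR (A4 NOR A1)) NOR ((A4 NOR A1) NOR (A4 NOR A1))) NOR ((((A4 NOR A4) NOR (A1 NOR A1)) NOR ((A4 NOR A4) NOR (A1 NOR A1))) NOR (((A4 NOR A4) NOR (A1 NOR A1)) NOR ((A4 NOR A4) NOR (A1 NOR A1)))))))) NOR (((A1 NOR A1) NOR (((((A4 NOR A1) NOR (A4 NOR A1)) NOR ((A4 NOR A1) NOR (A4 NOR A1))) NOR ((((A4 NOR A4) NOR (A1 NOR A1)) NOR ((A4 NOR A4) NOR (A1 NOR A1))) NOR (((A4 NOR A4) NOR (A1 NOR A1)) NOR ((A4 NOR A4) NOR (A1 NOR A1))))) NOR ((((A4 NOR A1) NOR (A4 NOR A1)) NOR ((A4 NOR A1) NOR (A4 NOR A1))) NOR ((((A4 NOR A4) NOR (A1 NOR A1)) NOR ((A4 NOR A4) NOR (A1 NOR A1))) NOR (((A4 NOR A4) NOR (A1 NOR A1)) NOR ((A4 NOR A4) NOR (A1 NOR A1))))))) NOR ((A1 NOR A1) NOR (((((A4 NOR A1) NOR (A4 NOR A1)) NOR ((A4 NOR A1) NOR (A4 NOR A1))) NOR ((((A4 NOR A4) NOR (A1 NOR A1)) NOR ((A4 NOR A4) NOR (A1 NOR A1))) NOR (((A4 NOR A4) NOR (A1 NOR A1)) NOR ((A4 NOR A4) NOR (A1 NOR A1))))) NOR ((((A4 NOR A1) NOR (A4 NOR A1)) NOR ((A4 NOR A1) NOR (A4 NOR A1))) NOR ((((A4 NOR A4) NOR (A1 NOR A1)) NOR ((A4 NOR A4) NOR (A1 NOR A1))) NOR (((A4 NOR A4) NOR (A1 NOR A1)) NOR ((A4 NOR A4) NOR (A1 NOR A1))))))))))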